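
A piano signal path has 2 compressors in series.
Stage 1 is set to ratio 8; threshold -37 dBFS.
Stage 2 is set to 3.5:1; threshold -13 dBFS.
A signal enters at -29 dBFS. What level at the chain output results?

-36 dBFS

Stage 1: overshoot 8 dB → 8/8 = 1 dB → -36 dBFS.
Stage 2: -36 dBFS ≤ -13 dBFS, so stage 2 doesn't engage; output -36 dBFS.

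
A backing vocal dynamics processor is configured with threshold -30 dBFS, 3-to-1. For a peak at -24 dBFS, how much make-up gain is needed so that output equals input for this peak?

The peak compresses to -30 + 6/3 = -28 dBFS.
To reach -24 dBFS requires -24 − (-28) = 4 dB of make-up.

4 dB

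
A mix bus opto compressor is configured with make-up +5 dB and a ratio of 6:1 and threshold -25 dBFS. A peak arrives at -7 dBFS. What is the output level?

-17 dBFS

Overshoot: -7 − (-25) = 18 dB.
6:1 compression reduces that to 18/6 = 3 dB over.
That puts the output at -22 dBFS; make-up adds 5 dB, giving -17 dBFS.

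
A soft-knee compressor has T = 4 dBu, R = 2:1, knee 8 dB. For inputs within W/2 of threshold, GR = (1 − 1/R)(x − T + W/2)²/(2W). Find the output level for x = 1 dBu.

x − T + W/2 = 1 − 4 + 4 = 1.
GR = (1 − 1/2) × 1² / 16 = 0.5 × 1 / 16 = 0.03125 dB.
Output = 1 − 0.03125 = 0.96875 dBu.

0.96875 dBu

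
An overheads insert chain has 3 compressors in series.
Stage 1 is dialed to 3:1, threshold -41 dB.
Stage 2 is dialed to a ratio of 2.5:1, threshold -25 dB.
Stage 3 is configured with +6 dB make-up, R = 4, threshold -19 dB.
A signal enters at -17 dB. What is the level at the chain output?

-27 dB

Stage 1: -17 dB is 24 dB over -41 dB; at 3:1 that becomes 8 dB over, giving -33 dB.
Stage 2: -33 dB ≤ -25 dB, so stage 2 doesn't engage; output -33 dB.
Stage 3: below threshold (-33 ≤ -19); passes unchanged; make-up brings it to -27 dB.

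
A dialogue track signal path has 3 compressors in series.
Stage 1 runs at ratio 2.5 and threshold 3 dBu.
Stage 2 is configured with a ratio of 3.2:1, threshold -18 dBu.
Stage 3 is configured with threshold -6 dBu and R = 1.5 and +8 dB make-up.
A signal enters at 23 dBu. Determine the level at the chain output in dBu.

Stage 1: 23 dBu is 20 dB over 3 dBu; at 2.5:1 that becomes 8 dB over, giving 11 dBu.
Stage 2: 29 dB above -18 dBu, reduced 3.2:1 to 9.0625 dB above → -8.9375 dBu.
Stage 3: -8.9375 dBu ≤ -6 dBu, so stage 3 doesn't engage; make-up brings it to -0.9375 dBu.

-0.9375 dBu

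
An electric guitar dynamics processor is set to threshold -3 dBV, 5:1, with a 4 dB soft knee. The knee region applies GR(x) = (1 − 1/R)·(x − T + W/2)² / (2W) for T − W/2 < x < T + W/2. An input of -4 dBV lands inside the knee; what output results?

x − T + W/2 = -4 − (-3) + 2 = 1.
GR = (1 − 1/5) × 1² / 8 = 0.8 × 1 / 8 = 0.1 dB.
Output = -4 − 0.1 = -4.1 dBV.

-4.1 dBV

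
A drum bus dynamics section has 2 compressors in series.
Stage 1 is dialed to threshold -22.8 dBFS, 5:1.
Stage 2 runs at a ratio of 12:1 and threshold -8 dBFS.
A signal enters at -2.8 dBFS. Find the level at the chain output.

Stage 1: 20 dB above -22.8 dBFS, reduced 5:1 to 4 dB above → -18.8 dBFS.
Stage 2: -18.8 dBFS is at or below the -8 dBFS threshold — no compression; output -18.8 dBFS.

-18.8 dBFS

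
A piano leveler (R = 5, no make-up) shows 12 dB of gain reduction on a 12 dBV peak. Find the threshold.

-3 dBV

Let T be the threshold. Output overshoot = (input overshoot)/R, so 0 − T = (12 − T)/5.
5·(0 − T) = 12 − T → 4·T = 0 − 12 = -12.
T = -12/4 = -3 dBV.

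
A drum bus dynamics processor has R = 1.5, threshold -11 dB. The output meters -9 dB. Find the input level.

Post-compression overshoot = -9 − (-11) = 2 dB.
Input overshoot = R × output overshoot = 3 dB → input = -11 + 3 = -8 dB.

-8 dB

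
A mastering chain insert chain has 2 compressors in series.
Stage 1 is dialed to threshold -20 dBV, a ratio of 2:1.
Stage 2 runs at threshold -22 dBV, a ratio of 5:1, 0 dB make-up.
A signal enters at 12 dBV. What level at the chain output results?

-18.4 dBV

Stage 1: overshoot 32 dB → 32/2 = 16 dB → -4 dBV.
Stage 2: 18 dB above -22 dBV, reduced 5:1 to 3.6 dB above → -18.4 dBV.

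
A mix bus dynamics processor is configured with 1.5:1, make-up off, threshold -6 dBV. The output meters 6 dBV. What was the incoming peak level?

12 dBV

That's 12 dB above the -6 dBV threshold.
Undo the ratio: input overshoot = 12 × 1.5 = 18 dB, giving input = 12 dBV.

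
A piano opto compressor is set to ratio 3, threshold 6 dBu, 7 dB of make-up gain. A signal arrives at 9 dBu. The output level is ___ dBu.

14 dBu

The input is 3 dB above the 6 dBu threshold.
At 3:1 the overshoot is divided by 3, leaving 1 dB above threshold.
Output = 6 + 1 = 7 dBu; make-up adds 7 dB, giving 14 dBu.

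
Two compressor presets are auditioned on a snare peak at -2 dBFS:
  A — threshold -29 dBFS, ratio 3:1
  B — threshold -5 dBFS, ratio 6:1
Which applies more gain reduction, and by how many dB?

A, by 15.5 dB

A: 27 dB over, compressed to 9 dB over, so 18 dB of GR.
B: 3 dB over, compressed to 0.5 dB over, so 2.5 dB of GR.
A reduces 15.5 dB more.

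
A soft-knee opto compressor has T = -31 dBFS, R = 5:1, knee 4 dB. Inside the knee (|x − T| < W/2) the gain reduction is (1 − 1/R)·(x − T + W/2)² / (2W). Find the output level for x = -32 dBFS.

-32.1 dBFS

x − T + W/2 = -32 − (-31) + 2 = 1.
GR = (1 − 1/5) × 1² / 8 = 0.8 × 1 / 8 = 0.1 dB.
Output = -32 − 0.1 = -32.1 dBFS.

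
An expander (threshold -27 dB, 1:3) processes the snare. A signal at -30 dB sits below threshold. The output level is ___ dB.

Undershoot = (-27) − (-30) = 3 dB.
At 1:3, that expands to 9 dB under threshold.
Output = -27 − 9 = -36 dB.

-36 dB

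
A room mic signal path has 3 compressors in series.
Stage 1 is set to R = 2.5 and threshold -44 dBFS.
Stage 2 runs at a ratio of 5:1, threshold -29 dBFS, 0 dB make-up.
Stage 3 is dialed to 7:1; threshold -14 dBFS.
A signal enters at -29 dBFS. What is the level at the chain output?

-38 dBFS

Stage 1: -29 dBFS is 15 dB over -44 dBFS; at 2.5:1 that becomes 6 dB over, giving -38 dBFS.
Stage 2: -38 dBFS is at or below the -29 dBFS threshold — no compression; output -38 dBFS.
Stage 3: below threshold (-38 ≤ -14); passes unchanged; output -38 dBFS.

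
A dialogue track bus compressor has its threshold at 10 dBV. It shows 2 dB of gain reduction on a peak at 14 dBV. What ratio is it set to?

2:1

Input overshoot = 14 − 10 = 4 dB.
Output overshoot = 4 − 2 = 2 dB.
Ratio = input overshoot / output overshoot = 4 / 2 = 2.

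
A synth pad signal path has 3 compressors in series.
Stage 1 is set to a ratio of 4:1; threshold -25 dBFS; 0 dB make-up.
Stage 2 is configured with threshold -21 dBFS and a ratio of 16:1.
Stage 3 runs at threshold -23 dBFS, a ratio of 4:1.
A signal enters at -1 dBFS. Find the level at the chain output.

Stage 1: -1 dBFS is 24 dB over -25 dBFS; at 4:1 that becomes 6 dB over, giving -19 dBFS.
Stage 2: -19 dBFS is 2 dB over -21 dBFS; at 16:1 that becomes 0.125 dB over, giving -20.875 dBFS.
Stage 3: overshoot 2.125 dB → 2.125/4 = 0.53125 dB → -22.46875 dBFS.

-22.46875 dBFS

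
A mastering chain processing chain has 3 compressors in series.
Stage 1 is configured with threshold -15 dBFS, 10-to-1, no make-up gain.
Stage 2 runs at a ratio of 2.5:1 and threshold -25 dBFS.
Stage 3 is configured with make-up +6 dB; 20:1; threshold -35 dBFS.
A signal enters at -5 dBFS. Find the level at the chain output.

-28.28 dBFS

Stage 1: -5 dBFS is 10 dB over -15 dBFS; at 10:1 that becomes 1 dB over, giving -14 dBFS.
Stage 2: 11 dB above -25 dBFS, reduced 2.5:1 to 4.4 dB above → -20.6 dBFS.
Stage 3: 14.4 dB above -35 dBFS, reduced 20:1 to 0.72 dB above → -34.28 dBFS; +6 dB make-up → -28.28 dBFS.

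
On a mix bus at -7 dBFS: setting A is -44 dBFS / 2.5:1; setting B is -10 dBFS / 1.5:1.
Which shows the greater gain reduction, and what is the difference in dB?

A: overshoot 37 dB → output overshoot 14.8 dB → GR 22.2 dB.
B: overshoot 3 dB → output overshoot 2 dB → GR 1 dB.
Difference: 21.2 dB in favour of A.

A, by 21.2 dB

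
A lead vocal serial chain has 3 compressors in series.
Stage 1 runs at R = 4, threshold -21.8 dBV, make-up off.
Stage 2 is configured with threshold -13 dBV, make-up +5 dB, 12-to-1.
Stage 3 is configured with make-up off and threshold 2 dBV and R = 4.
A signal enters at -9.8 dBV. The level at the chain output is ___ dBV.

-13.8 dBV

Stage 1: 12 dB above -21.8 dBV, reduced 4:1 to 3 dB above → -18.8 dBV.
Stage 2: -18.8 dBV ≤ -13 dBV, so stage 2 doesn't engage; make-up brings it to -13.8 dBV.
Stage 3: below threshold (-13.8 ≤ 2); passes unchanged; output -13.8 dBV.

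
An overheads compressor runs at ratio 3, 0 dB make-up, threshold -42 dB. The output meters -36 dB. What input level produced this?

Post-compression overshoot = -36 − (-42) = 6 dB.
Input overshoot = R × output overshoot = 18 dB → input = -42 + 18 = -24 dB.

-24 dB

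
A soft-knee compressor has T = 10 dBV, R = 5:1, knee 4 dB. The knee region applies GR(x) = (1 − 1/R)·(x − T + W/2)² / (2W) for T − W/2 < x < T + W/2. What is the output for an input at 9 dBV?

x − T + W/2 = 9 − 10 + 2 = 1.
GR = (1 − 1/5) × 1² / 8 = 0.8 × 1 / 8 = 0.1 dB.
Output = 9 − 0.1 = 8.9 dBV.

8.9 dBV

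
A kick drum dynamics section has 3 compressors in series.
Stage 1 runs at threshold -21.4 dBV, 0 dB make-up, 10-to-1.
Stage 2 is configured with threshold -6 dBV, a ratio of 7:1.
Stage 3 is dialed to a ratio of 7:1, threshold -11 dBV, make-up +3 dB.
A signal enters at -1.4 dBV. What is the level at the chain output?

-16.4 dBV

Stage 1: 20 dB above -21.4 dBV, reduced 10:1 to 2 dB above → -19.4 dBV.
Stage 2: -19.4 dBV is at or below the -6 dBV threshold — no compression; output -19.4 dBV.
Stage 3: -19.4 dBV is at or below the -11 dBV threshold — no compression; make-up brings it to -16.4 dBV.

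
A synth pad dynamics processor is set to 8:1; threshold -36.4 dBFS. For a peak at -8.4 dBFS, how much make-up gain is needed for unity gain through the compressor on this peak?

24.5 dB

Overshoot 28 dB → 28/8 = 3.5 dB after compression, so the compressed level is -36.4 + 3.5 = -32.9 dBFS.
Make-up = target − compressed = -8.4 − (-32.9) = 24.5 dB.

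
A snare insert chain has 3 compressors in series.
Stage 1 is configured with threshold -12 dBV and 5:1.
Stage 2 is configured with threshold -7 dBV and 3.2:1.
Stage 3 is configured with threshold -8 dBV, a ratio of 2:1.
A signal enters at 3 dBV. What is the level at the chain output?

-9 dBV

Stage 1: 3 dBV is 15 dB over -12 dBV; at 5:1 that becomes 3 dB over, giving -9 dBV.
Stage 2: -9 dBV ≤ -7 dBV, so stage 2 doesn't engage; output -9 dBV.
Stage 3: -9 dBV is at or below the -8 dBV threshold — no compression; output -9 dBV.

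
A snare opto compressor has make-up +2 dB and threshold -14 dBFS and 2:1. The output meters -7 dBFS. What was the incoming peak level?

Remove make-up: -7 − 2 = -9 dBFS.
That's 5 dB above the -14 dBFS threshold.
Input overshoot = R × output overshoot = 10 dB → input = -14 + 10 = -4 dBFS.

-4 dBFS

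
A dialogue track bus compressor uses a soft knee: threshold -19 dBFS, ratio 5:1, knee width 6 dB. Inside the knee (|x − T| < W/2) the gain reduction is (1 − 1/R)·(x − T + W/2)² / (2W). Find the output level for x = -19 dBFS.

-19.6 dBFS

x − T + W/2 = -19 − (-19) + 3 = 3.
GR = (1 − 1/5) × 3² / 12 = 0.8 × 9 / 12 = 0.6 dB.
Output = -19 − 0.6 = -19.6 dBFS.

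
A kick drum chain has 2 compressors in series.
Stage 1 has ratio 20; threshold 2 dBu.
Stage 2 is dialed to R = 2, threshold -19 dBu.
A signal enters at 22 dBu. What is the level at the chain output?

Stage 1: 22 dBu is 20 dB over 2 dBu; at 20:1 that becomes 1 dB over, giving 3 dBu.
Stage 2: 3 dBu is 22 dB over -19 dBu; at 2:1 that becomes 11 dB over, giving -8 dBu.

-8 dBu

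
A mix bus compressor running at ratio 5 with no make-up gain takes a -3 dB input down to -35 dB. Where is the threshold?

Gain reduction = -3 − (-35) = 32 dB; output overshoot = GR / (R − 1) = 32 / 4 = 8 dB.
Threshold = output − output overshoot = -35 − 8 = -43 dB.

-43 dB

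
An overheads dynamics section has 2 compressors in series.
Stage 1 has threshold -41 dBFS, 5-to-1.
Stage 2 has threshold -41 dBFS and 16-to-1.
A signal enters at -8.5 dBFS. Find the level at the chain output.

-40.59375 dBFS

Stage 1: -8.5 dBFS is 32.5 dB over -41 dBFS; at 5:1 that becomes 6.5 dB over, giving -34.5 dBFS.
Stage 2: -34.5 dBFS is 6.5 dB over -41 dBFS; at 16:1 that becomes 0.40625 dB over, giving -40.59375 dBFS.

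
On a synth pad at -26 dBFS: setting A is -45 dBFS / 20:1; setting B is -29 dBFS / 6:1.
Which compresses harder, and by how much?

A, by 15.55 dB

A: GR = 19 − 19/20 = 18.05 dB.
B: GR = 3 − 3/6 = 2.5 dB.
A reduces 15.55 dB more.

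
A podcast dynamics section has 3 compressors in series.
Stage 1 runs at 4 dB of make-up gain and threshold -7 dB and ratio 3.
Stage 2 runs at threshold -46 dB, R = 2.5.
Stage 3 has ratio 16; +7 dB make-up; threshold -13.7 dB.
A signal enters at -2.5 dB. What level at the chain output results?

Stage 1: overshoot 4.5 dB → 4.5/3 = 1.5 dB → -5.5 dB; +4 dB make-up → -1.5 dB.
Stage 2: overshoot 44.5 dB → 44.5/2.5 = 17.8 dB → -28.2 dB.
Stage 3: below threshold (-28.2 ≤ -13.7); passes unchanged; make-up brings it to -21.2 dB.

-21.2 dB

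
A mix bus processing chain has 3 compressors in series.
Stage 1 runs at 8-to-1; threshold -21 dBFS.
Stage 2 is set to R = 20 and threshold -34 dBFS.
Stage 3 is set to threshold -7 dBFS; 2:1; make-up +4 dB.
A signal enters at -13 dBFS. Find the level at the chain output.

Stage 1: 8 dB above -21 dBFS, reduced 8:1 to 1 dB above → -20 dBFS.
Stage 2: 14 dB above -34 dBFS, reduced 20:1 to 0.7 dB above → -33.3 dBFS.
Stage 3: -33.3 dBFS is at or below the -7 dBFS threshold — no compression; make-up brings it to -29.3 dBFS.

-29.3 dBFS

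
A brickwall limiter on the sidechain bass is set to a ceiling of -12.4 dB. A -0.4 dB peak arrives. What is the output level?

-12.4 dB

The limiter clamps the peak to its -12.4 dB ceiling.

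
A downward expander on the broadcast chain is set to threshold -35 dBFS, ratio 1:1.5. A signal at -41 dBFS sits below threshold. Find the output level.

Undershoot = (-35) − (-41) = 6 dB.
At 1:1.5, that expands to 9 dB under threshold.
Output = -35 − 9 = -44 dBFS.

-44 dBFS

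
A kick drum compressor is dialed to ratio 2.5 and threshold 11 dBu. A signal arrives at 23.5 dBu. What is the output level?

23.5 dBu sits 12.5 dB over threshold.
The 12.5 dB excess becomes 5 dB after 2.5:1 reduction.
Output = 11 + 5 = 16 dBu.

16 dBu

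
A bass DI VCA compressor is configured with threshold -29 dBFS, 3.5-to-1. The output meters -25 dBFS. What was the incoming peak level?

-15 dBFS

That's 4 dB above the -29 dBFS threshold.
Input overshoot = R × output overshoot = 14 dB → input = -29 + 14 = -15 dBFS.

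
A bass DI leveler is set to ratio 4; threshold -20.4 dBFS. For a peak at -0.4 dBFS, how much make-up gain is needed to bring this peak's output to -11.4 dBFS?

The peak compresses to -20.4 + 20/4 = -15.4 dBFS.
To reach -11.4 dBFS requires -11.4 − (-15.4) = 4 dB of make-up.

4 dB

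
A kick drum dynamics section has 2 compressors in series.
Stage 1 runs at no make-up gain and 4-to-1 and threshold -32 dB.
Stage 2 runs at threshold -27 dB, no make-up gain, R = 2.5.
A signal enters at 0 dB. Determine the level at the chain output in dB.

-25.8 dB

Stage 1: overshoot 32 dB → 32/4 = 8 dB → -24 dB.
Stage 2: overshoot 3 dB → 3/2.5 = 1.2 dB → -25.8 dB.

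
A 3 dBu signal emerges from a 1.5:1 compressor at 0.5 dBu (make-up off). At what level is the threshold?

Input is 7.5 dB above T (since output overshoot × R = input overshoot: (0.5 − T)·1.5 = 3 − T gives T = -4.5 dBu).
Check: -4.5 + (3 − (-4.5))/1.5 = -4.5 + 5 = 0.5 dBu. ✓

-4.5 dBu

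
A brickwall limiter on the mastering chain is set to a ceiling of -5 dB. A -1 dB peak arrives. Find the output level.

At ∞:1, everything above -5 dB is held at the ceiling.

-5 dB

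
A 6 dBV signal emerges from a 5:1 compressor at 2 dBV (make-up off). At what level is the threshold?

Gain reduction = 6 − 2 = 4 dB; output overshoot = GR / (R − 1) = 4 / 4 = 1 dB.
Threshold = output − output overshoot = 2 − 1 = 1 dBV.

1 dBV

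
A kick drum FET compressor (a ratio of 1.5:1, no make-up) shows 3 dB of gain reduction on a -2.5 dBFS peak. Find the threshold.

-11.5 dBFS

Let T be the threshold. Output overshoot = (input overshoot)/R, so -5.5 − T = (-2.5 − T)/1.5.
1.5·(-5.5 − T) = -2.5 − T → 0.5·T = -8.25 − (-2.5) = -5.75.
T = -5.75/0.5 = -11.5 dBFS.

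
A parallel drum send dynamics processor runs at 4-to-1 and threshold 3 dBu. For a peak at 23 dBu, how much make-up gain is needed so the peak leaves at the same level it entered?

The peak compresses to 3 + 20/4 = 8 dBu.
To reach 23 dBu requires 23 − 8 = 15 dB of make-up.

15 dB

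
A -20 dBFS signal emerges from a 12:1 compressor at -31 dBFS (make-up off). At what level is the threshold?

Gain reduction = -20 − (-31) = 11 dB; output overshoot = GR / (R − 1) = 11 / 11 = 1 dB.
Threshold = output − output overshoot = -31 − 1 = -32 dBFS.

-32 dBFS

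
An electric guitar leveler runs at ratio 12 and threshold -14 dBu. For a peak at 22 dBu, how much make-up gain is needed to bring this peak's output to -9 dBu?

2 dB

Without make-up, output = threshold + overshoot/12 = -14 + 3 = -11 dBu.
Gap to target: 2 dB.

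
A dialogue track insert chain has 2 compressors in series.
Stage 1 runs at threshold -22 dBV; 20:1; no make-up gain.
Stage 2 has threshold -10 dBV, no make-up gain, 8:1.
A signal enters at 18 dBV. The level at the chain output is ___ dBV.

-20 dBV

Stage 1: overshoot 40 dB → 40/20 = 2 dB → -20 dBV.
Stage 2: -20 dBV ≤ -10 dBV, so stage 2 doesn't engage; output -20 dBV.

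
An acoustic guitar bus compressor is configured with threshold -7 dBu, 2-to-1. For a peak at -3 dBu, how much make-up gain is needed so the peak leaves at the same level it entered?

2 dB

Without make-up, output = threshold + overshoot/2 = -7 + 2 = -5 dBu.
Gap to target: 2 dB.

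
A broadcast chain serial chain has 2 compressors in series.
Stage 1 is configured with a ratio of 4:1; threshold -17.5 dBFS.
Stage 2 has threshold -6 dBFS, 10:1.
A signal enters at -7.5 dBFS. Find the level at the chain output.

-15 dBFS

Stage 1: -7.5 dBFS is 10 dB over -17.5 dBFS; at 4:1 that becomes 2.5 dB over, giving -15 dBFS.
Stage 2: -15 dBFS ≤ -6 dBFS, so stage 2 doesn't engage; output -15 dBFS.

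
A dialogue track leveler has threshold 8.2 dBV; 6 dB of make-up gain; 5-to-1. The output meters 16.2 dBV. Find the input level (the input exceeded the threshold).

18.2 dBV

Before make-up, the level was 16.2 − 6 = 10.2 dBV.
The compressed level sits 10.2 − 8.2 = 2 dB over threshold.
Input overshoot = R × output overshoot = 10 dB → input = 8.2 + 10 = 18.2 dBV.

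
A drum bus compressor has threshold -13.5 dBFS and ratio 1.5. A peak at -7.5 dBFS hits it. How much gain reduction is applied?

-7.5 dBFS exceeds the threshold by 6 dB.
A 1.5:1 ratio leaves 4 dB of that excess.
GR = overshoot in − overshoot out = 6 − 4 = 2 dB.

2 dB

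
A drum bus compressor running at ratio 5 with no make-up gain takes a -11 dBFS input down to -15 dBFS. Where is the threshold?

Let T be the threshold. Output overshoot = (input overshoot)/R, so -15 − T = (-11 − T)/5.
5·(-15 − T) = -11 − T → 4·T = -75 − (-11) = -64.
T = -64/4 = -16 dBFS.

-16 dBFS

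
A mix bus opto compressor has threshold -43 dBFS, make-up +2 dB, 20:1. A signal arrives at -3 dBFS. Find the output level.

-39 dBFS

Overshoot: -3 − (-43) = 40 dB.
The 40 dB excess becomes 2 dB after 20:1 reduction.
Output = -43 + 2 = -41 dBFS; make-up adds 2 dB, giving -39 dBFS.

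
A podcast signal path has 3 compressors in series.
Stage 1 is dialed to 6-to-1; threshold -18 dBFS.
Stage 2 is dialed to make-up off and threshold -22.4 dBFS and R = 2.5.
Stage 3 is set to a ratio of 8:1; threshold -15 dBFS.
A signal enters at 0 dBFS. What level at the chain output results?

Stage 1: 0 dBFS is 18 dB over -18 dBFS; at 6:1 that becomes 3 dB over, giving -15 dBFS.
Stage 2: overshoot 7.4 dB → 7.4/2.5 = 2.96 dB → -19.44 dBFS.
Stage 3: -19.44 dBFS is at or below the -15 dBFS threshold — no compression; output -19.44 dBFS.

-19.44 dBFS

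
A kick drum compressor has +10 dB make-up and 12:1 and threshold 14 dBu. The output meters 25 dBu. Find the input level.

Remove make-up: 25 − 10 = 15 dBu.
The compressed level sits 15 − 14 = 1 dB over threshold.
Undo the ratio: input overshoot = 1 × 12 = 12 dB, giving input = 26 dBu.

26 dBu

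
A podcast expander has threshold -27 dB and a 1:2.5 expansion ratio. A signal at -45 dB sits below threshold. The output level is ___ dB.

Undershoot = (-27) − (-45) = 18 dB.
At 1:2.5, that expands to 45 dB under threshold.
Output = -27 − 45 = -72 dB.

-72 dB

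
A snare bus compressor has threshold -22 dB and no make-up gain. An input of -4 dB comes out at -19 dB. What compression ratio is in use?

6:1

Input overshoot = -4 − (-22) = 18 dB; output overshoot = -19 − (-22) = 3 dB.
Ratio = 18 / 3 = 6.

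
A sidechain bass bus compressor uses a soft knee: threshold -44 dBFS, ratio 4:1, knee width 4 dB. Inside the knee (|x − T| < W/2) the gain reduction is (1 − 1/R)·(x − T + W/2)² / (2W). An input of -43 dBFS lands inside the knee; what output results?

-43.84375 dBFS

x − T + W/2 = -43 − (-44) + 2 = 3.
GR = (1 − 1/4) × 3² / 8 = 0.75 × 9 / 8 = 0.84375 dB.
Output = -43 − 0.84375 = -43.84375 dBFS.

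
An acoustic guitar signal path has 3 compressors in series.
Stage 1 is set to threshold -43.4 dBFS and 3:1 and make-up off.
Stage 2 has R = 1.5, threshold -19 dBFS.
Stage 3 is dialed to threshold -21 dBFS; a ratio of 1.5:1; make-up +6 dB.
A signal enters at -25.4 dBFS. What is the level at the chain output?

-31.4 dBFS

Stage 1: overshoot 18 dB → 18/3 = 6 dB → -37.4 dBFS.
Stage 2: -37.4 dBFS is at or below the -19 dBFS threshold — no compression; output -37.4 dBFS.
Stage 3: -37.4 dBFS is at or below the -21 dBFS threshold — no compression; make-up brings it to -31.4 dBFS.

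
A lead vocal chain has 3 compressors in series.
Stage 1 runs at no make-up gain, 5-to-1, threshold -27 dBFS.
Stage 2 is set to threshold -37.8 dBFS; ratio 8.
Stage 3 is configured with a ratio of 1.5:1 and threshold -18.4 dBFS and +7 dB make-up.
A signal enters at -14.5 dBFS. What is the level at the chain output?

-29.1375 dBFS

Stage 1: overshoot 12.5 dB → 12.5/5 = 2.5 dB → -24.5 dBFS.
Stage 2: 13.3 dB above -37.8 dBFS, reduced 8:1 to 1.6625 dB above → -36.1375 dBFS.
Stage 3: -36.1375 dBFS ≤ -18.4 dBFS, so stage 3 doesn't engage; make-up brings it to -29.1375 dBFS.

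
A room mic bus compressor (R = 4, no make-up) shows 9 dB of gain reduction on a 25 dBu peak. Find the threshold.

Input is 12 dB above T (since output overshoot × R = input overshoot: (16 − T)·4 = 25 − T gives T = 13 dBu).
Check: 13 + (25 − 13)/4 = 13 + 3 = 16 dBu. ✓

13 dBu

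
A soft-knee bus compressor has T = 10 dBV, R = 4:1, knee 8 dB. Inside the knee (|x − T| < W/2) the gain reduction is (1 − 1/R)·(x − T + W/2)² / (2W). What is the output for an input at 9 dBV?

8.578125 dBV

x − T + W/2 = 9 − 10 + 4 = 3.
GR = (1 − 1/4) × 3² / 16 = 0.75 × 9 / 16 = 0.421875 dB.
Output = 9 − 0.421875 = 8.578125 dBV.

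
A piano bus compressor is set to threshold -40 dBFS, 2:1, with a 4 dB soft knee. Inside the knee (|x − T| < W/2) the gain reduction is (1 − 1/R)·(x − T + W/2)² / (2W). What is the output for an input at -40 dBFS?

-40.25 dBFS

x − T + W/2 = -40 − (-40) + 2 = 2.
GR = (1 − 1/2) × 2² / 8 = 0.5 × 4 / 8 = 0.25 dB.
Output = -40 − 0.25 = -40.25 dBFS.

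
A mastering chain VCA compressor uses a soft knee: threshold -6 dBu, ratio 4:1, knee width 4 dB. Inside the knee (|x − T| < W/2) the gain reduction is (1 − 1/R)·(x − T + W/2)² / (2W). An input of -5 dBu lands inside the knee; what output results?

-5.84375 dBu

x − T + W/2 = -5 − (-6) + 2 = 3.
GR = (1 − 1/4) × 3² / 8 = 0.75 × 9 / 8 = 0.84375 dB.
Output = -5 − 0.84375 = -5.84375 dBu.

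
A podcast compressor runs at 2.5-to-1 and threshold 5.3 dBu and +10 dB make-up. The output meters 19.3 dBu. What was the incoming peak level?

Remove make-up: 19.3 − 10 = 9.3 dBu.
Post-compression overshoot = 9.3 − 5.3 = 4 dB.
Before 2.5:1 compression the overshoot was 4 × 2.5 = 10 dB, so input = 5.3 + 10 = 15.3 dBu.

15.3 dBu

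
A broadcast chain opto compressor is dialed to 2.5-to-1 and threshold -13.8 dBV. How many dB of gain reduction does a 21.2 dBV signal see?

21 dB

The signal is 35 dB above threshold.
At 2.5:1, output sits 35/2.5 = 14 dB above threshold.
GR = overshoot in − overshoot out = 35 − 14 = 21 dB.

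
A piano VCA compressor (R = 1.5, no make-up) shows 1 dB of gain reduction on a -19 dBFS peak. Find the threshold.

Gain reduction = -19 − (-20) = 1 dB; output overshoot = GR / (R − 1) = 1 / 0.5 = 2 dB.
Threshold = output − output overshoot = -20 − 2 = -22 dBFS.

-22 dBFS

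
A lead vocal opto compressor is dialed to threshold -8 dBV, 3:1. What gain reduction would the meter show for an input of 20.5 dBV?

19 dB

The signal is 28.5 dB above threshold.
A 3:1 ratio leaves 9.5 dB of that excess.
So the signal is attenuated by 28.5 − 9.5 = 19 dB.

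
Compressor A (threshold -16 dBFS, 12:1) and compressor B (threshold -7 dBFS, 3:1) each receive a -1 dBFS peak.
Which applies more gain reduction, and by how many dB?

A: 15 dB over, compressed to 1.25 dB over, so 13.75 dB of GR.
B: 6 dB over, compressed to 2 dB over, so 4 dB of GR.
A applies 9.75 dB more gain reduction.

A, by 9.75 dB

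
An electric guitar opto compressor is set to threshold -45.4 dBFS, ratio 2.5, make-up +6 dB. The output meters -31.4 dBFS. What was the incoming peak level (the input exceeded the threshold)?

-25.4 dBFS

Stripping the +6 dB make-up gives -37.4 dBFS at the gain stage.
The compressed level sits -37.4 − (-45.4) = 8 dB over threshold.
Undo the ratio: input overshoot = 8 × 2.5 = 20 dB, giving input = -25.4 dBFS.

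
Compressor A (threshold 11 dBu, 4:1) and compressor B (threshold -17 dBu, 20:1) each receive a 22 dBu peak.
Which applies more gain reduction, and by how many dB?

A: 11 dB over, compressed to 2.75 dB over, so 8.25 dB of GR.
B: 39 dB over, compressed to 1.95 dB over, so 37.05 dB of GR.
B applies 28.8 dB more gain reduction.

B, by 28.8 dB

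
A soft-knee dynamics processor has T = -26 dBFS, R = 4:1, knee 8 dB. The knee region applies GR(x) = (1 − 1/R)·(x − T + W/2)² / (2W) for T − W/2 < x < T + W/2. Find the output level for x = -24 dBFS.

x − T + W/2 = -24 − (-26) + 4 = 6.
GR = (1 − 1/4) × 6² / 16 = 0.75 × 36 / 16 = 1.6875 dB.
Output = -24 − 1.6875 = -25.6875 dBFS.

-25.6875 dBFS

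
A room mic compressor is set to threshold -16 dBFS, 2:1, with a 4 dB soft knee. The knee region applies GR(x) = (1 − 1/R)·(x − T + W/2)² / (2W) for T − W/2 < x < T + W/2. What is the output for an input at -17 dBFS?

x − T + W/2 = -17 − (-16) + 2 = 1.
GR = (1 − 1/2) × 1² / 8 = 0.5 × 1 / 8 = 0.0625 dB.
Output = -17 − 0.0625 = -17.0625 dBFS.

-17.0625 dBFS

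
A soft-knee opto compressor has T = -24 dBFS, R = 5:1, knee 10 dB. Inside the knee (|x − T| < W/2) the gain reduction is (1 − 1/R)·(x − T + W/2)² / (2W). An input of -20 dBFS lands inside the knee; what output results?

x − T + W/2 = -20 − (-24) + 5 = 9.
GR = (1 − 1/5) × 9² / 20 = 0.8 × 81 / 20 = 3.24 dB.
Output = -20 − 3.24 = -23.24 dBFS.

-23.24 dBFS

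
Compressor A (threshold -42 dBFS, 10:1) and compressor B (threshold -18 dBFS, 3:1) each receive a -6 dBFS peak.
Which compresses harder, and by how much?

A, by 24.4 dB

A: 36 dB over, compressed to 3.6 dB over, so 32.4 dB of GR.
B: 12 dB over, compressed to 4 dB over, so 8 dB of GR.
Difference: 24.4 dB in favour of A.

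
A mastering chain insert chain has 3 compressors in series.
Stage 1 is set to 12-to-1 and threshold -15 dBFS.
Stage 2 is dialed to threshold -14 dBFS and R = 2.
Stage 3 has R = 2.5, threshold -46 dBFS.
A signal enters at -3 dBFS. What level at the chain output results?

Stage 1: -3 dBFS is 12 dB over -15 dBFS; at 12:1 that becomes 1 dB over, giving -14 dBFS.
Stage 2: -14 dBFS is at or below the -14 dBFS threshold — no compression; output -14 dBFS.
Stage 3: -14 dBFS is 32 dB over -46 dBFS; at 2.5:1 that becomes 12.8 dB over, giving -33.2 dBFS.

-33.2 dBFS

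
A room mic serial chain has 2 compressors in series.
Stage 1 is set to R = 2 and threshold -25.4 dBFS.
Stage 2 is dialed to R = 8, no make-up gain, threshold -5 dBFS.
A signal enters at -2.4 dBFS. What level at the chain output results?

Stage 1: 23 dB above -25.4 dBFS, reduced 2:1 to 11.5 dB above → -13.9 dBFS.
Stage 2: -13.9 dBFS ≤ -5 dBFS, so stage 2 doesn't engage; output -13.9 dBFS.

-13.9 dBFS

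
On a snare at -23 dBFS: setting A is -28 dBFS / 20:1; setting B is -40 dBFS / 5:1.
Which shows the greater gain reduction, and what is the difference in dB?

A: GR = 5 − 5/20 = 4.75 dB.
B: GR = 17 − 17/5 = 13.6 dB.
B reduces 8.85 dB more.

B, by 8.85 dB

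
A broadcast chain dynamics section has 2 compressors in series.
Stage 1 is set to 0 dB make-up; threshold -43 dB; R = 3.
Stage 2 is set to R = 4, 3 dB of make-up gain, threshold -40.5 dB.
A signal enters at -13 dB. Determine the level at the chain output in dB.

-35.625 dB

Stage 1: -13 dB is 30 dB over -43 dB; at 3:1 that becomes 10 dB over, giving -33 dB.
Stage 2: 7.5 dB above -40.5 dB, reduced 4:1 to 1.875 dB above → -38.625 dB; +3 dB make-up → -35.625 dB.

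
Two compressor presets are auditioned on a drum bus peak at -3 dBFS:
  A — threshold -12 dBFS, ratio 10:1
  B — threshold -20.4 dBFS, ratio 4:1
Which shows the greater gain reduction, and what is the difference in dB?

B, by 4.95 dB

A: GR = 9 − 9/10 = 8.1 dB.
B: GR = 17.4 − 17.4/4 = 13.05 dB.
Difference: 4.95 dB in favour of B.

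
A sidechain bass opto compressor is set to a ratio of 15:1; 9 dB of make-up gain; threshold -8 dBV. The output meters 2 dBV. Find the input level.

7 dBV

Remove make-up: 2 − 9 = -7 dBV.
That's 1 dB above the -8 dBV threshold.
Before 15:1 compression the overshoot was 1 × 15 = 15 dB, so input = -8 + 15 = 7 dBV.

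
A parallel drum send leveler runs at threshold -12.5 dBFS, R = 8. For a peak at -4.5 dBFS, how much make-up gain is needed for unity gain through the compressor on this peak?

Without make-up, output = threshold + overshoot/8 = -12.5 + 1 = -11.5 dBFS.
Gap to target: 7 dB.

7 dB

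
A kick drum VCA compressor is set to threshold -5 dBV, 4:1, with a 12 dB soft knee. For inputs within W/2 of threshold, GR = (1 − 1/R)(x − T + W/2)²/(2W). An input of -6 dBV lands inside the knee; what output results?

-6.78125 dBV

x − T + W/2 = -6 − (-5) + 6 = 5.
GR = (1 − 1/4) × 5² / 24 = 0.75 × 25 / 24 = 0.78125 dB.
Output = -6 − 0.78125 = -6.78125 dBV.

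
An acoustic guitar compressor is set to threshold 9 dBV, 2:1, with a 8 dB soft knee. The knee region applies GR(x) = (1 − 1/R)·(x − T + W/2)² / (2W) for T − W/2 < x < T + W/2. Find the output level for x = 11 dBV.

x − T + W/2 = 11 − 9 + 4 = 6.
GR = (1 − 1/2) × 6² / 16 = 0.5 × 36 / 16 = 1.125 dB.
Output = 11 − 1.125 = 9.875 dBV.

9.875 dBV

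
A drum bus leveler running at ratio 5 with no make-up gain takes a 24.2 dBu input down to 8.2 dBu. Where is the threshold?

4.2 dBu

Gain reduction = 24.2 − 8.2 = 16 dB; output overshoot = GR / (R − 1) = 16 / 4 = 4 dB.
Threshold = output − output overshoot = 8.2 − 4 = 4.2 dBu.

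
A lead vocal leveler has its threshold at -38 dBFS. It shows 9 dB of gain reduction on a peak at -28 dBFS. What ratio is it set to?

10:1

Input overshoot = -28 − (-38) = 10 dB.
Output overshoot = 10 − 9 = 1 dB.
Ratio = input overshoot / output overshoot = 10 / 1 = 10.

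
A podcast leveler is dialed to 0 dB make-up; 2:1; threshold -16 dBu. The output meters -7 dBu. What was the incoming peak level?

2 dBu

Post-compression overshoot = -7 − (-16) = 9 dB.
Input overshoot = R × output overshoot = 18 dB → input = -16 + 18 = 2 dBu.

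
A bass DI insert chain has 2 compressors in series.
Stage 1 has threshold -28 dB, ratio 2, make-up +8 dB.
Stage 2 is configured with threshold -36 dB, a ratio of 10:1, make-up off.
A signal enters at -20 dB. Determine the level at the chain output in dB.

Stage 1: 8 dB above -28 dB, reduced 2:1 to 4 dB above → -24 dB; +8 dB make-up → -16 dB.
Stage 2: -16 dB is 20 dB over -36 dB; at 10:1 that becomes 2 dB over, giving -34 dB.

-34 dB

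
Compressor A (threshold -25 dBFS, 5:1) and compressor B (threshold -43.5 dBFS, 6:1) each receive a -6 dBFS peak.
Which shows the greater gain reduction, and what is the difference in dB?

B, by 16.05 dB

A: 19 dB over, compressed to 3.8 dB over, so 15.2 dB of GR.
B: 37.5 dB over, compressed to 6.25 dB over, so 31.25 dB of GR.
Difference: 16.05 dB in favour of B.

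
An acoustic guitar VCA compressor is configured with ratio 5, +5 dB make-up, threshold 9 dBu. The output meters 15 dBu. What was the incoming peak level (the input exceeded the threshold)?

Stripping the +5 dB make-up gives 10 dBu at the gain stage.
The compressed level sits 10 − 9 = 1 dB over threshold.
Input overshoot = R × output overshoot = 5 dB → input = 9 + 5 = 14 dBu.

14 dBu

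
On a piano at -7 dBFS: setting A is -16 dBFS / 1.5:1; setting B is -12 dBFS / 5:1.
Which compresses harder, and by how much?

A: 9 dB over, compressed to 6 dB over, so 3 dB of GR.
B: 5 dB over, compressed to 1 dB over, so 4 dB of GR.
B applies 1 dB more gain reduction.

B, by 1 dB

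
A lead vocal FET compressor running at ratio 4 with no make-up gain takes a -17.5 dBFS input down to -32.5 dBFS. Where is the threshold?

Input is 20 dB above T (since output overshoot × R = input overshoot: (-32.5 − T)·4 = -17.5 − T gives T = -37.5 dBFS).
Check: -37.5 + (-17.5 − (-37.5))/4 = -37.5 + 5 = -32.5 dBFS. ✓

-37.5 dBFS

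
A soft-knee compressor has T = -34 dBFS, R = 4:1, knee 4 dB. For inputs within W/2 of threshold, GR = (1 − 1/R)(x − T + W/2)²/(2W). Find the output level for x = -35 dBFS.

-35.09375 dBFS

x − T + W/2 = -35 − (-34) + 2 = 1.
GR = (1 − 1/4) × 1² / 8 = 0.75 × 1 / 8 = 0.09375 dB.
Output = -35 − 0.09375 = -35.09375 dBFS.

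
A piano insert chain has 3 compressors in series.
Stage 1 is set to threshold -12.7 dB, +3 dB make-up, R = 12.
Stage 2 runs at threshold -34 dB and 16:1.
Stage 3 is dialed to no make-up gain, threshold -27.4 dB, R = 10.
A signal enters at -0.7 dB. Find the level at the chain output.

Stage 1: overshoot 12 dB → 12/12 = 1 dB → -11.7 dB; +3 dB make-up → -8.7 dB.
Stage 2: overshoot 25.3 dB → 25.3/16 = 1.58125 dB → -32.41875 dB.
Stage 3: below threshold (-32.41875 ≤ -27.4); passes unchanged; output -32.41875 dB.

-32.41875 dB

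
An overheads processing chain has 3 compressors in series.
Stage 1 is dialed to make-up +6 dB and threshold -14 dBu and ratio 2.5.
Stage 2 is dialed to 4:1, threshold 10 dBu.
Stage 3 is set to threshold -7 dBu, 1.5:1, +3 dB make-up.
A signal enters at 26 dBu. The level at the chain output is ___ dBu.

Stage 1: 26 dBu is 40 dB over -14 dBu; at 2.5:1 that becomes 16 dB over, giving 2 dBu; +6 dB make-up → 8 dBu.
Stage 2: 8 dBu is at or below the 10 dBu threshold — no compression; output 8 dBu.
Stage 3: overshoot 15 dB → 15/1.5 = 10 dB → 3 dBu; +3 dB make-up → 6 dBu.

6 dBu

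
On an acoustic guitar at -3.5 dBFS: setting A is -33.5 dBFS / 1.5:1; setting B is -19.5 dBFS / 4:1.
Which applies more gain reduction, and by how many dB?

B, by 2 dB

A: 30 dB over, compressed to 20 dB over, so 10 dB of GR.
B: 16 dB over, compressed to 4 dB over, so 12 dB of GR.
Difference: 2 dB in favour of B.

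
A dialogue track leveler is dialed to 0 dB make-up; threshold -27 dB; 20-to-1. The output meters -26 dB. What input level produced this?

-7 dB

The compressed level sits -26 − (-27) = 1 dB over threshold.
Undo the ratio: input overshoot = 1 × 20 = 20 dB, giving input = -7 dB.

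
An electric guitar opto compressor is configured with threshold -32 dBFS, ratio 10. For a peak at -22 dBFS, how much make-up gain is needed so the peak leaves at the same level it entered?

9 dB

Without make-up, output = threshold + overshoot/10 = -32 + 1 = -31 dBFS.
Gap to target: 9 dB.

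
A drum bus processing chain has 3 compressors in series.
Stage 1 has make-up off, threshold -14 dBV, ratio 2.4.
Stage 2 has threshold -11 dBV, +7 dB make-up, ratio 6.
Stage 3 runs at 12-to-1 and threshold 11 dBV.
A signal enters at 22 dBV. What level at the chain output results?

-2 dBV

Stage 1: 36 dB above -14 dBV, reduced 2.4:1 to 15 dB above → 1 dBV.
Stage 2: 12 dB above -11 dBV, reduced 6:1 to 2 dB above → -9 dBV; +7 dB make-up → -2 dBV.
Stage 3: -2 dBV ≤ 11 dBV, so stage 3 doesn't engage; output -2 dBV.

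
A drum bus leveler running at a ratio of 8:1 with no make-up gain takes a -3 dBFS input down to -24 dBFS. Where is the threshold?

-27 dBFS

Let T be the threshold. Output overshoot = (input overshoot)/R, so -24 − T = (-3 − T)/8.
8·(-24 − T) = -3 − T → 7·T = -192 − (-3) = -189.
T = -189/7 = -27 dBFS.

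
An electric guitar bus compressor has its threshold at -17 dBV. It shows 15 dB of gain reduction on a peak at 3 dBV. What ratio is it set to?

4:1

Input overshoot = 3 − (-17) = 20 dB.
Output overshoot = 20 − 15 = 5 dB.
Ratio = input overshoot / output overshoot = 20 / 5 = 4.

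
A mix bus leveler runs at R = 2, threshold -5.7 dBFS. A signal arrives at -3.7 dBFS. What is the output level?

-4.7 dBFS

-3.7 dBFS sits 2 dB over threshold.
The 2 dB excess becomes 1 dB after 2:1 reduction.
That puts the output at -4.7 dBFS.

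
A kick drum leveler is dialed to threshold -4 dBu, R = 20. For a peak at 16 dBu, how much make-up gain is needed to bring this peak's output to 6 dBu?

9 dB

Overshoot 20 dB → 20/20 = 1 dB after compression, so the compressed level is -4 + 1 = -3 dBu.
Make-up = target − compressed = 6 − (-3) = 9 dB.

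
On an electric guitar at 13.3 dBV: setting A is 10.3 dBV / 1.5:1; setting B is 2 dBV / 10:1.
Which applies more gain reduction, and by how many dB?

A: overshoot 3 dB → output overshoot 2 dB → GR 1 dB.
B: overshoot 11.3 dB → output overshoot 1.13 dB → GR 10.17 dB.
B reduces 9.17 dB more.

B, by 9.17 dB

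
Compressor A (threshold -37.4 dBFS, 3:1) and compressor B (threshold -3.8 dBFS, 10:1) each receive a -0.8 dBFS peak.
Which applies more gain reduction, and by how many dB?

A: 36.6 dB over, compressed to 12.2 dB over, so 24.4 dB of GR.
B: 3 dB over, compressed to 0.3 dB over, so 2.7 dB of GR.
Difference: 21.7 dB in favour of A.

A, by 21.7 dB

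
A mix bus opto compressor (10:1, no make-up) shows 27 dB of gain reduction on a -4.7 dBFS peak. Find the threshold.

-34.7 dBFS

Gain reduction = -4.7 − (-31.7) = 27 dB; output overshoot = GR / (R − 1) = 27 / 9 = 3 dB.
Threshold = output − output overshoot = -31.7 − 3 = -34.7 dBFS.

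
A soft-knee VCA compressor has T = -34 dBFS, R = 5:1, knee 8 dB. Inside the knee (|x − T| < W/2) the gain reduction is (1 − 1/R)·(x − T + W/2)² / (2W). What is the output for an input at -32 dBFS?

x − T + W/2 = -32 − (-34) + 4 = 6.
GR = (1 − 1/5) × 6² / 16 = 0.8 × 36 / 16 = 1.8 dB.
Output = -32 − 1.8 = -33.8 dBFS.

-33.8 dBFS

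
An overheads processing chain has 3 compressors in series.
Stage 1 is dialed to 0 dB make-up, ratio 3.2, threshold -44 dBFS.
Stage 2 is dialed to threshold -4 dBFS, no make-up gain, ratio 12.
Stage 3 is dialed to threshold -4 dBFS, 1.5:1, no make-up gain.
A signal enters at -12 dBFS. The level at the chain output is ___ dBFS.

-34 dBFS

Stage 1: 32 dB above -44 dBFS, reduced 3.2:1 to 10 dB above → -34 dBFS.
Stage 2: below threshold (-34 ≤ -4); passes unchanged; output -34 dBFS.
Stage 3: below threshold (-34 ≤ -4); passes unchanged; output -34 dBFS.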